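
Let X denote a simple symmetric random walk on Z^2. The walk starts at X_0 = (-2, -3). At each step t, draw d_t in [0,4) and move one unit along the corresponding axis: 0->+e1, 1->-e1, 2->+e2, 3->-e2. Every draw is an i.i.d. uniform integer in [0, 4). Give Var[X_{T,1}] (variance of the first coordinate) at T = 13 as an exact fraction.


Outcome values over d=0..3: [1, -1, 0, 0]
Σy = 0, Σy² = 2, M = 4
μ = 0/4 = 0,  σ² = 2/4 − (0)² = 1/2
Independent increments: Var[X_13] = 13·σ² = 13·(1/2) = 13/2

13/2


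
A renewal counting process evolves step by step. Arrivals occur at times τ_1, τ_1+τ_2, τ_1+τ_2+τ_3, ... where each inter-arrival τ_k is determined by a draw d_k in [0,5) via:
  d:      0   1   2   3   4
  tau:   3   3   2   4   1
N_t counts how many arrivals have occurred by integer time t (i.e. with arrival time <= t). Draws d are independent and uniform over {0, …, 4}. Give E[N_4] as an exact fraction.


Inter-arrival values over d=0..4: [3, 3, 2, 4, 1]
Each d has probability 1/5, so the pmf of τ is: f(1) = 1/5, f(2) = 1/5, f(3) = 2/5, f(4) = 1/5
Renewal equation for m(n) = E[N_n]: condition on τ_1 = k (if k <= n, one arrival plus a fresh copy on the remaining n−k steps): m(n) = F(n) + Σ_{k<=n} f(k)·m(n−k), where F(n) = P(τ <= n) and m(0) = 0
m(1) = F(1) = 1/5
m(2) = F(2) + f(1)·m(1) = 2/5 + 1/5·1/5 = 11/25
m(3) = F(3) + f(1)·m(2) + f(2)·m(1) = 4/5 + 1/5·11/25 + 1/5·1/5 = 116/125
m(4) = F(4) + f(1)·m(3) + f(2)·m(2) + f(3)·m(1) = 1 + 1/5·116/125 + 1/5·11/25 + 2/5·1/5 = 846/625
E[N_4] = m(4) = 846/625

846/625


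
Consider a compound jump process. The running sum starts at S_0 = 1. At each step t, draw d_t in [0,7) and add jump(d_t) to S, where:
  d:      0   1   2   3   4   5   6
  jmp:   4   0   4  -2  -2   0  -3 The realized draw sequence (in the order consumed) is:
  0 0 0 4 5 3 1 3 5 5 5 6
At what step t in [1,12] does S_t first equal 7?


8

t=0: S=1, d=0, jump=4, S_1=5
t=1: S=5, d=0, jump=4, S_2=9
t=2: S=9, d=0, jump=4, S_3=13
t=3: S=13, d=4, jump=-2, S_4=11
t=4: S=11, d=5, jump=0, S_5=11
t=5: S=11, d=3, jump=-2, S_6=9
t=6: S=9, d=1, jump=0, S_7=9
t=7: S=9, d=3, jump=-2, S_8=7
t=8: S=7, d=5, jump=0, S_9=7
t=9: S=7, d=5, jump=0, S_10=7
t=10: S=7, d=5, jump=0, S_11=7
t=11: S=7, d=6, jump=-3, S_12=4


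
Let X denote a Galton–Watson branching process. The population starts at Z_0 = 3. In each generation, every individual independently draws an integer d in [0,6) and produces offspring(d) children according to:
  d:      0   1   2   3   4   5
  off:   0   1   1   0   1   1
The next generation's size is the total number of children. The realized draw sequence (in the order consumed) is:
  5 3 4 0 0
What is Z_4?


0

gen 0: Z_0=3, draws=[5, 3, 4], offspring=[1, 0, 1], Z_1=2
gen 1: Z_1=2, draws=[0, 0], offspring=[0, 0], Z_2=0
gen 2: Z_2=0, draws=[], offspring=[], Z_3=0
gen 3: Z_3=0, draws=[], offspring=[], Z_4=0


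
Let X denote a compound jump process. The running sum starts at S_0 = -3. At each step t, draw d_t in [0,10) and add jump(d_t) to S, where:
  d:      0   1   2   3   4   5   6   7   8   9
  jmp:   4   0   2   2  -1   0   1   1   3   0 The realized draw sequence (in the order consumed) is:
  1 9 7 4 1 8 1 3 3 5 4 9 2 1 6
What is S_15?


t=0: S=-3, d=1, jump=0, S_1=-3
t=1: S=-3, d=9, jump=0, S_2=-3
t=2: S=-3, d=7, jump=1, S_3=-2
t=3: S=-2, d=4, jump=-1, S_4=-3
t=4: S=-3, d=1, jump=0, S_5=-3
t=5: S=-3, d=8, jump=3, S_6=0
t=6: S=0, d=1, jump=0, S_7=0
t=7: S=0, d=3, jump=2, S_8=2
t=8: S=2, d=3, jump=2, S_9=4
t=9: S=4, d=5, jump=0, S_10=4
t=10: S=4, d=4, jump=-1, S_11=3
t=11: S=3, d=9, jump=0, S_12=3
t=12: S=3, d=2, jump=2, S_13=5
t=13: S=5, d=1, jump=0, S_14=5
t=14: S=5, d=6, jump=1, S_15=6

6


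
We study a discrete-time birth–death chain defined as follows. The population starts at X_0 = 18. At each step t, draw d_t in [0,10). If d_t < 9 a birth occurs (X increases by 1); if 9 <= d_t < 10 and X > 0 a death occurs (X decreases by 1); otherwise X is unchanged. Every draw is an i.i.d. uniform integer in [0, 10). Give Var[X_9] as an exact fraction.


81/25

X can drop by at most 1 per step and X_0 = 18 > T = 9, so X_t >= 18 − t >= 9 > 0 for every t <= 9: the floor at 0 (the 'and X > 0' condition) never binds. Hence X_9 = X_0 + Σ_{t<9} Y_t with i.i.d. increments Y_t = y(d_t) ∈ {+1, −1, 0}.
Outcome values over d=0..9: [1, 1, 1, 1, 1, 1, 1, 1, 1, -1]
Σy = 8, Σy² = 10, M = 10
μ = 8/10 = 4/5,  σ² = 10/10 − (4/5)² = 9/25
Independent increments: Var[X_9] = 9·σ² = 9·(9/25) = 81/25


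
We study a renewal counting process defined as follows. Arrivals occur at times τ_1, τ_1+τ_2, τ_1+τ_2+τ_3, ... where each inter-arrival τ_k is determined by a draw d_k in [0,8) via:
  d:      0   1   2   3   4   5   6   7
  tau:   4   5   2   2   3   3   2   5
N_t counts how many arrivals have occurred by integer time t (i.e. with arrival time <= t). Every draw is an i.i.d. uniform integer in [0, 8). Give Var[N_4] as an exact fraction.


1551/4096

Inter-arrival values over d=0..7: [4, 5, 2, 2, 3, 3, 2, 5]
Each d has probability 1/8, so the pmf of τ is: f(2) = 3/8, f(3) = 1/4, f(4) = 1/8, f(5) = 1/4
Let p_n(j) = P(N_n = j), with p_0 = [1]. Condition on τ_1: p_n(0) = P(τ > n), and for j >= 1, p_n(j) = Σ_{k<=n} f(k)·p_{n−k}(j−1)
p_1 = [1]  (j = 0)
p_2 = [5/8, 3/8]  (j = 0..1)
p_3 = [3/8, 5/8]  (j = 0..1)
p_4 = [1/4, 39/64, 9/64]  (j = 0..2)
E[N_4] = Σ j·p_4(j) = 57/64;  E[N_4²] = Σ j²·p_4(j) = 75/64
Var[N_4] = 75/64 − (57/64)² = 1551/4096


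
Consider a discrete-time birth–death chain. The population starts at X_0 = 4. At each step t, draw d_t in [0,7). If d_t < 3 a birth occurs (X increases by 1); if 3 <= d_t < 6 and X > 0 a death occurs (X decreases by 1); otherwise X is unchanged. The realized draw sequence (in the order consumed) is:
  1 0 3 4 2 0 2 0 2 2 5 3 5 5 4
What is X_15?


5

t=0: X=4, d=1 → birth, X_1=5
t=1: X=5, d=0 → birth, X_2=6
t=2: X=6, d=3 → death, X_3=5
t=3: X=5, d=4 → death, X_4=4
t=4: X=4, d=2 → birth, X_5=5
t=5: X=5, d=0 → birth, X_6=6
t=6: X=6, d=2 → birth, X_7=7
t=7: X=7, d=0 → birth, X_8=8
t=8: X=8, d=2 → birth, X_9=9
t=9: X=9, d=2 → birth, X_10=10
t=10: X=10, d=5 → death, X_11=9
t=11: X=9, d=3 → death, X_12=8
t=12: X=8, d=5 → death, X_13=7
t=13: X=7, d=5 → death, X_14=6
t=14: X=6, d=4 → death, X_15=5


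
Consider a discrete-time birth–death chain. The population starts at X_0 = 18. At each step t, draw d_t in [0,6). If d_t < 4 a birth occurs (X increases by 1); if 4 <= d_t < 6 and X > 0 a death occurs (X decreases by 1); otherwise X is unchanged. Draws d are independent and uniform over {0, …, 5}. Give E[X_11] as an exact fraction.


X can drop by at most 1 per step and X_0 = 18 > T = 11, so X_t >= 18 − t >= 7 > 0 for every t <= 11: the floor at 0 (the 'and X > 0' condition) never binds. Hence X_11 = X_0 + Σ_{t<11} Y_t with i.i.d. increments Y_t = y(d_t) ∈ {+1, −1, 0}.
Outcome values over d=0..5: [1, 1, 1, 1, -1, -1]
Σy = 2, Σy² = 6, M = 6
μ = 2/6 = 1/3,  σ² = 6/6 − (1/3)² = 8/9
E[X_11] = 18 + 11·(1/3) = 65/3

65/3


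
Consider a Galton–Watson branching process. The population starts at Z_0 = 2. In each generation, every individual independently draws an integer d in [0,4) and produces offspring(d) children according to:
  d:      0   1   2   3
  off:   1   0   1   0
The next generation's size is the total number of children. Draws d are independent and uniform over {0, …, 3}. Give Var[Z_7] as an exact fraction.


127/8192

Outcome values over d=0..3: [1, 0, 1, 0]
Σy = 2, Σy² = 2, M = 4
μ = 2/4 = 1/2,  σ² = 2/4 − (1/2)² = 1/4
V_0 = 0, E_0 = 2
V_1 = 1/4·E_0 + (1/2)²·V_0 = 1/2;  E_1 = 1
V_2 = 1/4·E_1 + (1/2)²·V_1 = 3/8;  E_2 = 1/2
V_3 = 1/4·E_2 + (1/2)²·V_2 = 7/32;  E_3 = 1/4
V_4 = 1/4·E_3 + (1/2)²·V_3 = 15/128;  E_4 = 1/8
V_5 = 1/4·E_4 + (1/2)²·V_4 = 31/512;  E_5 = 1/16
V_6 = 1/4·E_5 + (1/2)²·V_5 = 63/2048;  E_6 = 1/32
V_7 = 1/4·E_6 + (1/2)²·V_6 = 127/8192;  E_7 = 1/64


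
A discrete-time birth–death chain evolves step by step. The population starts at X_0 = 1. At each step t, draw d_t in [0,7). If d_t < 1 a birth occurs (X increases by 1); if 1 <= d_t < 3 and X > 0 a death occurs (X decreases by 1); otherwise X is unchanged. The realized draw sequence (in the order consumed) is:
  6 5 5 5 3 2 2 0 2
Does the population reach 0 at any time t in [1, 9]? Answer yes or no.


t=0: X=1, d=6 → hold, X_1=1
t=1: X=1, d=5 → hold, X_2=1
t=2: X=1, d=5 → hold, X_3=1
t=3: X=1, d=5 → hold, X_4=1
t=4: X=1, d=3 → hold, X_5=1
t=5: X=1, d=2 → death, X_6=0
t=6: X=0, d=2 → hold, X_7=0
t=7: X=0, d=0 → birth, X_8=1
t=8: X=1, d=2 → death, X_9=0

yes


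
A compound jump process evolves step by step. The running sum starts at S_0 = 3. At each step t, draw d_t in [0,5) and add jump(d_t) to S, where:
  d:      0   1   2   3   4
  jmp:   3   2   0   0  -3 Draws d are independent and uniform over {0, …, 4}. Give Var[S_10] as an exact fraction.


212/5

Outcome values over d=0..4: [3, 2, 0, 0, -3]
Σy = 2, Σy² = 22, M = 5
μ = 2/5 = 2/5,  σ² = 22/5 − (2/5)² = 106/25
Independent increments: Var[S_10] = 10·σ² = 10·(106/25) = 212/5


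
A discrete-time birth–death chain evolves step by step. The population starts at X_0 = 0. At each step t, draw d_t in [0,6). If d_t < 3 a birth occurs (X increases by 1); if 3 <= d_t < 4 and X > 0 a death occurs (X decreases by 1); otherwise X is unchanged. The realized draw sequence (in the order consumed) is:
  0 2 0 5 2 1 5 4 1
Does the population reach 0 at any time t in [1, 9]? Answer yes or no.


no

t=0: X=0, d=0 → birth, X_1=1
t=1: X=1, d=2 → birth, X_2=2
t=2: X=2, d=0 → birth, X_3=3
t=3: X=3, d=5 → hold, X_4=3
t=4: X=3, d=2 → birth, X_5=4
t=5: X=4, d=1 → birth, X_6=5
t=6: X=5, d=5 → hold, X_7=5
t=7: X=5, d=4 → hold, X_8=5
t=8: X=5, d=1 → birth, X_9=6


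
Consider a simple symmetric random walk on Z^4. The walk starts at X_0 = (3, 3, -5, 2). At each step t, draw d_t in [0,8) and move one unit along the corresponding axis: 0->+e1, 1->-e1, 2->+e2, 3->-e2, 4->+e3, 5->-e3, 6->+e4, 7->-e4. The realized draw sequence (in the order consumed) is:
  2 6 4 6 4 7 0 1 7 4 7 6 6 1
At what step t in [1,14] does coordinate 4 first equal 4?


4

t=0: X=(3, 3, -5, 2), d=2 → +e2, X_1=(3, 4, -5, 2)
t=1: X=(3, 4, -5, 2), d=6 → +e4, X_2=(3, 4, -5, 3)
t=2: X=(3, 4, -5, 3), d=4 → +e3, X_3=(3, 4, -4, 3)
t=3: X=(3, 4, -4, 3), d=6 → +e4, X_4=(3, 4, -4, 4)
t=4: X=(3, 4, -4, 4), d=4 → +e3, X_5=(3, 4, -3, 4)
t=5: X=(3, 4, -3, 4), d=7 → -e4, X_6=(3, 4, -3, 3)
t=6: X=(3, 4, -3, 3), d=0 → +e1, X_7=(4, 4, -3, 3)
t=7: X=(4, 4, -3, 3), d=1 → -e1, X_8=(3, 4, -3, 3)
t=8: X=(3, 4, -3, 3), d=7 → -e4, X_9=(3, 4, -3, 2)
t=9: X=(3, 4, -3, 2), d=4 → +e3, X_10=(3, 4, -2, 2)
t=10: X=(3, 4, -2, 2), d=7 → -e4, X_11=(3, 4, -2, 1)
t=11: X=(3, 4, -2, 1), d=6 → +e4, X_12=(3, 4, -2, 2)
t=12: X=(3, 4, -2, 2), d=6 → +e4, X_13=(3, 4, -2, 3)
t=13: X=(3, 4, -2, 3), d=1 → -e1, X_14=(2, 4, -2, 3)


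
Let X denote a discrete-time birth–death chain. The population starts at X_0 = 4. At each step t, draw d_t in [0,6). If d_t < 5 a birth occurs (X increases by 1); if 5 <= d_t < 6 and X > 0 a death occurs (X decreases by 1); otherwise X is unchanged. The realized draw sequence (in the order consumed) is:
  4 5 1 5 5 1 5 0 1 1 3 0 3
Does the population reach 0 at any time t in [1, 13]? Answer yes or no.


no

t=0: X=4, d=4 → birth, X_1=5
t=1: X=5, d=5 → death, X_2=4
t=2: X=4, d=1 → birth, X_3=5
t=3: X=5, d=5 → death, X_4=4
t=4: X=4, d=5 → death, X_5=3
t=5: X=3, d=1 → birth, X_6=4
t=6: X=4, d=5 → death, X_7=3
t=7: X=3, d=0 → birth, X_8=4
t=8: X=4, d=1 → birth, X_9=5
t=9: X=5, d=1 → birth, X_10=6
t=10: X=6, d=3 → birth, X_11=7
t=11: X=7, d=0 → birth, X_12=8
t=12: X=8, d=3 → birth, X_13=9


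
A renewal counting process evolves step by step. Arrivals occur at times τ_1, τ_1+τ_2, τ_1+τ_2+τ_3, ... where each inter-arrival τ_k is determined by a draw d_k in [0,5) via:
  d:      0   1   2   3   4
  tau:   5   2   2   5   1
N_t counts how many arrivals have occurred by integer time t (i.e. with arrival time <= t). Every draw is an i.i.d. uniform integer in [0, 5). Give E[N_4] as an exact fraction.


636/625

Inter-arrival values over d=0..4: [5, 2, 2, 5, 1]
Each d has probability 1/5, so the pmf of τ is: f(1) = 1/5, f(2) = 2/5, f(5) = 2/5
Renewal equation for m(n) = E[N_n]: condition on τ_1 = k (if k <= n, one arrival plus a fresh copy on the remaining n−k steps): m(n) = F(n) + Σ_{k<=n} f(k)·m(n−k), where F(n) = P(τ <= n) and m(0) = 0
m(1) = F(1) = 1/5
m(2) = F(2) + f(1)·m(1) = 3/5 + 1/5·1/5 = 16/25
m(3) = F(3) + f(1)·m(2) + f(2)·m(1) = 3/5 + 1/5·16/25 + 2/5·1/5 = 101/125
m(4) = F(4) + f(1)·m(3) + f(2)·m(2) = 3/5 + 1/5·101/125 + 2/5·16/25 = 636/625
E[N_4] = m(4) = 636/625


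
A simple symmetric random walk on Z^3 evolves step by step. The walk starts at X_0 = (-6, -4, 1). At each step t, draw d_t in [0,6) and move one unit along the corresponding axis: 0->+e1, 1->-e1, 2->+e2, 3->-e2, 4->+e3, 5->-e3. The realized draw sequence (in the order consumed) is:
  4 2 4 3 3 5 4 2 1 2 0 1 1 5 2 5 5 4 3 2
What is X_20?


t=0: X=(-6, -4, 1), d=4 → +e3, X_1=(-6, -4, 2)
t=1: X=(-6, -4, 2), d=2 → +e2, X_2=(-6, -3, 2)
t=2: X=(-6, -3, 2), d=4 → +e3, X_3=(-6, -3, 3)
t=3: X=(-6, -3, 3), d=3 → -e2, X_4=(-6, -4, 3)
t=4: X=(-6, -4, 3), d=3 → -e2, X_5=(-6, -5, 3)
t=5: X=(-6, -5, 3), d=5 → -e3, X_6=(-6, -5, 2)
t=6: X=(-6, -5, 2), d=4 → +e3, X_7=(-6, -5, 3)
t=7: X=(-6, -5, 3), d=2 → +e2, X_8=(-6, -4, 3)
t=8: X=(-6, -4, 3), d=1 → -e1, X_9=(-7, -4, 3)
t=9: X=(-7, -4, 3), d=2 → +e2, X_10=(-7, -3, 3)
t=10: X=(-7, -3, 3), d=0 → +e1, X_11=(-6, -3, 3)
t=11: X=(-6, -3, 3), d=1 → -e1, X_12=(-7, -3, 3)
t=12: X=(-7, -3, 3), d=1 → -e1, X_13=(-8, -3, 3)
t=13: X=(-8, -3, 3), d=5 → -e3, X_14=(-8, -3, 2)
t=14: X=(-8, -3, 2), d=2 → +e2, X_15=(-8, -2, 2)
t=15: X=(-8, -2, 2), d=5 → -e3, X_16=(-8, -2, 1)
t=16: X=(-8, -2, 1), d=5 → -e3, X_17=(-8, -2, 0)
t=17: X=(-8, -2, 0), d=4 → +e3, X_18=(-8, -2, 1)
t=18: X=(-8, -2, 1), d=3 → -e2, X_19=(-8, -3, 1)
t=19: X=(-8, -3, 1), d=2 → +e2, X_20=(-8, -2, 1)

(-8, -2, 1)


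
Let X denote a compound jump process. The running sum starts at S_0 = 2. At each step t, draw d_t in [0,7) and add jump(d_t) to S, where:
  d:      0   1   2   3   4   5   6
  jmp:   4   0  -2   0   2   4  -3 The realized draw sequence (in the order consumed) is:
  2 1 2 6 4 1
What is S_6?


-3

t=0: S=2, d=2, jump=-2, S_1=0
t=1: S=0, d=1, jump=0, S_2=0
t=2: S=0, d=2, jump=-2, S_3=-2
t=3: S=-2, d=6, jump=-3, S_4=-5
t=4: S=-5, d=4, jump=2, S_5=-3
t=5: S=-3, d=1, jump=0, S_6=-3


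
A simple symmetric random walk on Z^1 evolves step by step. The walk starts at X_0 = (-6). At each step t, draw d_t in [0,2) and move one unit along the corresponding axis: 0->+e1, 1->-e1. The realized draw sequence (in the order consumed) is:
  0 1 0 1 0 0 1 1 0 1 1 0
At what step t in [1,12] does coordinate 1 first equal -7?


11

t=0: X=(-6), d=0 → +e1, X_1=(-5)
t=1: X=(-5), d=1 → -e1, X_2=(-6)
t=2: X=(-6), d=0 → +e1, X_3=(-5)
t=3: X=(-5), d=1 → -e1, X_4=(-6)
t=4: X=(-6), d=0 → +e1, X_5=(-5)
t=5: X=(-5), d=0 → +e1, X_6=(-4)
t=6: X=(-4), d=1 → -e1, X_7=(-5)
t=7: X=(-5), d=1 → -e1, X_8=(-6)
t=8: X=(-6), d=0 → +e1, X_9=(-5)
t=9: X=(-5), d=1 → -e1, X_10=(-6)
t=10: X=(-6), d=1 → -e1, X_11=(-7)
t=11: X=(-7), d=0 → +e1, X_12=(-6)


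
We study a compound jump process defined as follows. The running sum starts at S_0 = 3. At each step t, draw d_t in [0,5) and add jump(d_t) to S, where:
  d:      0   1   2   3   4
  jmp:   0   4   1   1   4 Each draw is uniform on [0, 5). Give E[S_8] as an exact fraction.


19

Outcome values over d=0..4: [0, 4, 1, 1, 4]
Σy = 10, Σy² = 34, M = 5
μ = 10/5 = 2,  σ² = 34/5 − (2)² = 14/5
E[S_8] = 3 + 8·(2) = 19


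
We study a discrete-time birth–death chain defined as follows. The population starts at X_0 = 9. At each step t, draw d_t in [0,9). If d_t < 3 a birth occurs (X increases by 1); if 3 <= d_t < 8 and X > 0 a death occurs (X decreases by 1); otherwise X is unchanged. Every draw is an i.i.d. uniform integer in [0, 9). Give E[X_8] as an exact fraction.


65/9

X can drop by at most 1 per step and X_0 = 9 > T = 8, so X_t >= 9 − t >= 1 > 0 for every t <= 8: the floor at 0 (the 'and X > 0' condition) never binds. Hence X_8 = X_0 + Σ_{t<8} Y_t with i.i.d. increments Y_t = y(d_t) ∈ {+1, −1, 0}.
Outcome values over d=0..8: [1, 1, 1, -1, -1, -1, -1, -1, 0]
Σy = -2, Σy² = 8, M = 9
μ = -2/9 = -2/9,  σ² = 8/9 − (-2/9)² = 68/81
E[X_8] = 9 + 8·(-2/9) = 65/9


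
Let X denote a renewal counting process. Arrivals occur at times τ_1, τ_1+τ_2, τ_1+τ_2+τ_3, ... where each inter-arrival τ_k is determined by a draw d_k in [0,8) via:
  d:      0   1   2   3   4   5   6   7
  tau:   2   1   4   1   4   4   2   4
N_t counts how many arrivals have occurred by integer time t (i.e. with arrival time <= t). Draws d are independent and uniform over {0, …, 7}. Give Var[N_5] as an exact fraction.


Inter-arrival values over d=0..7: [2, 1, 4, 1, 4, 4, 2, 4]
Each d has probability 1/8, so the pmf of τ is: f(1) = 1/4, f(2) = 1/4, f(4) = 1/2
Let p_n(j) = P(N_n = j), with p_0 = [1]. Condition on τ_1: p_n(0) = P(τ > n), and for j >= 1, p_n(j) = Σ_{k<=n} f(k)·p_{n−k}(j−1)
p_1 = [3/4, 1/4]  (j = 0..1)
p_2 = [1/2, 7/16, 1/16]  (j = 0..2)
p_3 = [1/2, 5/16, 11/64, 1/64]  (j = 0..3)
p_4 = [0, 3/4, 3/16, 15/256, 1/256]  (j = 0..4)
p_5 = [0, 1/2, 25/64, 23/256, 19/1024, 1/1024]  (j = 0..5)
E[N_5] = Σ j·p_5(j) = 1669/1024;  E[N_5²] = Σ j²·p_5(j) = 3269/1024
Var[N_5] = 3269/1024 − (1669/1024)² = 561895/1048576

561895/1048576


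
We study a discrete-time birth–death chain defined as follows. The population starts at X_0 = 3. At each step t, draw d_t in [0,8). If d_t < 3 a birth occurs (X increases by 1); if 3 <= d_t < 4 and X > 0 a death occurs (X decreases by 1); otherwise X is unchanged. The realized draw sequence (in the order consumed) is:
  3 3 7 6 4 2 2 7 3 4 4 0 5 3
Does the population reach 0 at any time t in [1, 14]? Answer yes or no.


no

t=0: X=3, d=3 → death, X_1=2
t=1: X=2, d=3 → death, X_2=1
t=2: X=1, d=7 → hold, X_3=1
t=3: X=1, d=6 → hold, X_4=1
t=4: X=1, d=4 → hold, X_5=1
t=5: X=1, d=2 → birth, X_6=2
t=6: X=2, d=2 → birth, X_7=3
t=7: X=3, d=7 → hold, X_8=3
t=8: X=3, d=3 → death, X_9=2
t=9: X=2, d=4 → hold, X_10=2
t=10: X=2, d=4 → hold, X_11=2
t=11: X=2, d=0 → birth, X_12=3
t=12: X=3, d=5 → hold, X_13=3
t=13: X=3, d=3 → death, X_14=2


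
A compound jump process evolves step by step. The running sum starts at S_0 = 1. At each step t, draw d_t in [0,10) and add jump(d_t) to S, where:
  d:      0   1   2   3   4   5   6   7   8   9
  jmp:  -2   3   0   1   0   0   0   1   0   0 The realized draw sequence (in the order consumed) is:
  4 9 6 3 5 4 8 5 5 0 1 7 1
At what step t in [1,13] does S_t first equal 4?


t=0: S=1, d=4, jump=0, S_1=1
t=1: S=1, d=9, jump=0, S_2=1
t=2: S=1, d=6, jump=0, S_3=1
t=3: S=1, d=3, jump=1, S_4=2
t=4: S=2, d=5, jump=0, S_5=2
t=5: S=2, d=4, jump=0, S_6=2
t=6: S=2, d=8, jump=0, S_7=2
t=7: S=2, d=5, jump=0, S_8=2
t=8: S=2, d=5, jump=0, S_9=2
t=9: S=2, d=0, jump=-2, S_10=0
t=10: S=0, d=1, jump=3, S_11=3
t=11: S=3, d=7, jump=1, S_12=4
t=12: S=4, d=1, jump=3, S_13=7

12


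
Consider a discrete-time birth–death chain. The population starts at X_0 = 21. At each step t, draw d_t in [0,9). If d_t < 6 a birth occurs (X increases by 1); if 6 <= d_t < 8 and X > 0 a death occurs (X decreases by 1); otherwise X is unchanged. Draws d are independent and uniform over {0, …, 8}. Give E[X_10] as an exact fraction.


X can drop by at most 1 per step and X_0 = 21 > T = 10, so X_t >= 21 − t >= 11 > 0 for every t <= 10: the floor at 0 (the 'and X > 0' condition) never binds. Hence X_10 = X_0 + Σ_{t<10} Y_t with i.i.d. increments Y_t = y(d_t) ∈ {+1, −1, 0}.
Outcome values over d=0..8: [1, 1, 1, 1, 1, 1, -1, -1, 0]
Σy = 4, Σy² = 8, M = 9
μ = 4/9 = 4/9,  σ² = 8/9 − (4/9)² = 56/81
E[X_10] = 21 + 10·(4/9) = 229/9

229/9


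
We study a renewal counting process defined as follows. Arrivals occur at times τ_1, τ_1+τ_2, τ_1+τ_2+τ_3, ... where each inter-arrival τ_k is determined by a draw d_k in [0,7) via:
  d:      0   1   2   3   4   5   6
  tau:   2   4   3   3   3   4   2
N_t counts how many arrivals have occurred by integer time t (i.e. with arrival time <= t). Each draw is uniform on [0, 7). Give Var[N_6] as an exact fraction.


30344/117649

Inter-arrival values over d=0..6: [2, 4, 3, 3, 3, 4, 2]
Each d has probability 1/7, so the pmf of τ is: f(2) = 2/7, f(3) = 3/7, f(4) = 2/7
Let p_n(j) = P(N_n = j), with p_0 = [1]. Condition on τ_1: p_n(0) = P(τ > n), and for j >= 1, p_n(j) = Σ_{k<=n} f(k)·p_{n−k}(j−1)
p_1 = [1]  (j = 0)
p_2 = [5/7, 2/7]  (j = 0..1)
p_3 = [2/7, 5/7]  (j = 0..1)
p_4 = [0, 45/49, 4/49]  (j = 0..2)
p_5 = [0, 33/49, 16/49]  (j = 0..2)
p_6 = [0, 16/49, 223/343, 8/343]  (j = 0..3)
E[N_6] = Σ j·p_6(j) = 582/343;  E[N_6²] = Σ j²·p_6(j) = 1076/343
Var[N_6] = 1076/343 − (582/343)² = 30344/117649


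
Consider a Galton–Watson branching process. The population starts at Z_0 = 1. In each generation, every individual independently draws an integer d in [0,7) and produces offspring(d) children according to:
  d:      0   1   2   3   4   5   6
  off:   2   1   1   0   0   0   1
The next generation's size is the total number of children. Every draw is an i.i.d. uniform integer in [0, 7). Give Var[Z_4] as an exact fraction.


2664000/5764801

Outcome values over d=0..6: [2, 1, 1, 0, 0, 0, 1]
Σy = 5, Σy² = 7, M = 7
μ = 5/7 = 5/7,  σ² = 7/7 − (5/7)² = 24/49
V_0 = 0, E_0 = 1
V_1 = 24/49·E_0 + (5/7)²·V_0 = 24/49;  E_1 = 5/7
V_2 = 24/49·E_1 + (5/7)²·V_1 = 1440/2401;  E_2 = 25/49
V_3 = 24/49·E_2 + (5/7)²·V_2 = 65400/117649;  E_3 = 125/343
V_4 = 24/49·E_3 + (5/7)²·V_3 = 2664000/5764801;  E_4 = 625/2401


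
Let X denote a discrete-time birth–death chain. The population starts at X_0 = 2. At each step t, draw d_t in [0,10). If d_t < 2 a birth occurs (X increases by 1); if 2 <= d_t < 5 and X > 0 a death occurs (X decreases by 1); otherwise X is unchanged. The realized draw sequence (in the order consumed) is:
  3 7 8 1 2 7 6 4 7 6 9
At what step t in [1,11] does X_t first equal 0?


t=0: X=2, d=3 → death, X_1=1
t=1: X=1, d=7 → hold, X_2=1
t=2: X=1, d=8 → hold, X_3=1
t=3: X=1, d=1 → birth, X_4=2
t=4: X=2, d=2 → death, X_5=1
t=5: X=1, d=7 → hold, X_6=1
t=6: X=1, d=6 → hold, X_7=1
t=7: X=1, d=4 → death, X_8=0
t=8: X=0, d=7 → hold, X_9=0
t=9: X=0, d=6 → hold, X_10=0
t=10: X=0, d=9 → hold, X_11=0

8


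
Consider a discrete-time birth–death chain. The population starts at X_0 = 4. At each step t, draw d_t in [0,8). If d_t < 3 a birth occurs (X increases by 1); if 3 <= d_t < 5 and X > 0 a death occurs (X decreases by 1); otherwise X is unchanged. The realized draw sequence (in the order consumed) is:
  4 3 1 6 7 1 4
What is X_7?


3

t=0: X=4, d=4 → death, X_1=3
t=1: X=3, d=3 → death, X_2=2
t=2: X=2, d=1 → birth, X_3=3
t=3: X=3, d=6 → hold, X_4=3
t=4: X=3, d=7 → hold, X_5=3
t=5: X=3, d=1 → birth, X_6=4
t=6: X=4, d=4 → death, X_7=3


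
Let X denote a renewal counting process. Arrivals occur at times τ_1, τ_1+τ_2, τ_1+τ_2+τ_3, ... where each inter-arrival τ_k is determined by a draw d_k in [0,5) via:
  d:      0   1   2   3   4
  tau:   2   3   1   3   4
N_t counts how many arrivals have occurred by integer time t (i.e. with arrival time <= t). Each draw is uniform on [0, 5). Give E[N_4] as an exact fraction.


846/625

Inter-arrival values over d=0..4: [2, 3, 1, 3, 4]
Each d has probability 1/5, so the pmf of τ is: f(1) = 1/5, f(2) = 1/5, f(3) = 2/5, f(4) = 1/5
Renewal equation for m(n) = E[N_n]: condition on τ_1 = k (if k <= n, one arrival plus a fresh copy on the remaining n−k steps): m(n) = F(n) + Σ_{k<=n} f(k)·m(n−k), where F(n) = P(τ <= n) and m(0) = 0
m(1) = F(1) = 1/5
m(2) = F(2) + f(1)·m(1) = 2/5 + 1/5·1/5 = 11/25
m(3) = F(3) + f(1)·m(2) + f(2)·m(1) = 4/5 + 1/5·11/25 + 1/5·1/5 = 116/125
m(4) = F(4) + f(1)·m(3) + f(2)·m(2) + f(3)·m(1) = 1 + 1/5·116/125 + 1/5·11/25 + 2/5·1/5 = 846/625
E[N_4] = m(4) = 846/625


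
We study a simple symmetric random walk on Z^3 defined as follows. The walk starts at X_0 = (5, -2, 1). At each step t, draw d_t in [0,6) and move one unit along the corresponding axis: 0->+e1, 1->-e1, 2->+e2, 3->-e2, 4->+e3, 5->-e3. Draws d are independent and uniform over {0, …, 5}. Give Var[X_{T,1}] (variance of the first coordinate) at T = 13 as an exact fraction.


Outcome values over d=0..5: [1, -1, 0, 0, 0, 0]
Σy = 0, Σy² = 2, M = 6
μ = 0/6 = 0,  σ² = 2/6 − (0)² = 1/3
Independent increments: Var[X_13] = 13·σ² = 13·(1/3) = 13/3

13/3


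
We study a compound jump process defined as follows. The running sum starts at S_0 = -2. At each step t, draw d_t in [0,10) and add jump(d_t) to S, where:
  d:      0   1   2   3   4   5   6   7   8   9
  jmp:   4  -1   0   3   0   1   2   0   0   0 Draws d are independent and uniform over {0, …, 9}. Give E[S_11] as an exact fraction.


Outcome values over d=0..9: [4, -1, 0, 3, 0, 1, 2, 0, 0, 0]
Σy = 9, Σy² = 31, M = 10
μ = 9/10 = 9/10,  σ² = 31/10 − (9/10)² = 229/100
E[S_11] = -2 + 11·(9/10) = 79/10

79/10


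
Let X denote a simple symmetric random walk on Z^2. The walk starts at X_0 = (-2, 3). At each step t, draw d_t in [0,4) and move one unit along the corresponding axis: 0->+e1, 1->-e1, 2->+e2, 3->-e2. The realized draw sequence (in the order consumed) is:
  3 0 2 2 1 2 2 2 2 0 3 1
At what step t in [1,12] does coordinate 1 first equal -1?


t=0: X=(-2, 3), d=3 → -e2, X_1=(-2, 2)
t=1: X=(-2, 2), d=0 → +e1, X_2=(-1, 2)
t=2: X=(-1, 2), d=2 → +e2, X_3=(-1, 3)
t=3: X=(-1, 3), d=2 → +e2, X_4=(-1, 4)
t=4: X=(-1, 4), d=1 → -e1, X_5=(-2, 4)
t=5: X=(-2, 4), d=2 → +e2, X_6=(-2, 5)
t=6: X=(-2, 5), d=2 → +e2, X_7=(-2, 6)
t=7: X=(-2, 6), d=2 → +e2, X_8=(-2, 7)
t=8: X=(-2, 7), d=2 → +e2, X_9=(-2, 8)
t=9: X=(-2, 8), d=0 → +e1, X_10=(-1, 8)
t=10: X=(-1, 8), d=3 → -e2, X_11=(-1, 7)
t=11: X=(-1, 7), d=1 → -e1, X_12=(-2, 7)

2


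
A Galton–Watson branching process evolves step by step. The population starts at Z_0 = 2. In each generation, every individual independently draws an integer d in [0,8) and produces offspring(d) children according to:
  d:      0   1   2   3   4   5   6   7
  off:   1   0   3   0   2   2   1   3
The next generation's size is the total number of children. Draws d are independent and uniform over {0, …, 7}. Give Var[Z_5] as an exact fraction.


Outcome values over d=0..7: [1, 0, 3, 0, 2, 2, 1, 3]
Σy = 12, Σy² = 28, M = 8
μ = 12/8 = 3/2,  σ² = 28/8 − (3/2)² = 5/4
V_0 = 0, E_0 = 2
V_1 = 5/4·E_0 + (3/2)²·V_0 = 5/2;  E_1 = 3
V_2 = 5/4·E_1 + (3/2)²·V_1 = 75/8;  E_2 = 9/2
V_3 = 5/4·E_2 + (3/2)²·V_2 = 855/32;  E_3 = 27/4
V_4 = 5/4·E_3 + (3/2)²·V_3 = 8775/128;  E_4 = 81/8
V_5 = 5/4·E_4 + (3/2)²·V_4 = 85455/512;  E_5 = 243/16

85455/512


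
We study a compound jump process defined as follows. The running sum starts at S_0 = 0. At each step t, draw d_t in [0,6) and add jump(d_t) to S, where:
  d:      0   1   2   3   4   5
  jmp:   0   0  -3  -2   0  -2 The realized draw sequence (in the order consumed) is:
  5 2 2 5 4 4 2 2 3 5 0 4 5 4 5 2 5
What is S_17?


t=0: S=0, d=5, jump=-2, S_1=-2
t=1: S=-2, d=2, jump=-3, S_2=-5
t=2: S=-5, d=2, jump=-3, S_3=-8
t=3: S=-8, d=5, jump=-2, S_4=-10
t=4: S=-10, d=4, jump=0, S_5=-10
t=5: S=-10, d=4, jump=0, S_6=-10
t=6: S=-10, d=2, jump=-3, S_7=-13
t=7: S=-13, d=2, jump=-3, S_8=-16
t=8: S=-16, d=3, jump=-2, S_9=-18
t=9: S=-18, d=5, jump=-2, S_10=-20
t=10: S=-20, d=0, jump=0, S_11=-20
t=11: S=-20, d=4, jump=0, S_12=-20
t=12: S=-20, d=5, jump=-2, S_13=-22
t=13: S=-22, d=4, jump=0, S_14=-22
t=14: S=-22, d=5, jump=-2, S_15=-24
t=15: S=-24, d=2, jump=-3, S_16=-27
t=16: S=-27, d=5, jump=-2, S_17=-29

-29


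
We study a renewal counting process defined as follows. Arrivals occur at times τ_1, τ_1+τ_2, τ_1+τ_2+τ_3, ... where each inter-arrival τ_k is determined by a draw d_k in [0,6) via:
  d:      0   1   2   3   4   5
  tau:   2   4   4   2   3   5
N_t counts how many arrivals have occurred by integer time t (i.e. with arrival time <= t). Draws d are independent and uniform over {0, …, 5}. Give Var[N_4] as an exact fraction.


89/324

Inter-arrival values over d=0..5: [2, 4, 4, 2, 3, 5]
Each d has probability 1/6, so the pmf of τ is: f(2) = 1/3, f(3) = 1/6, f(4) = 1/3, f(5) = 1/6
Let p_n(j) = P(N_n = j), with p_0 = [1]. Condition on τ_1: p_n(0) = P(τ > n), and for j >= 1, p_n(j) = Σ_{k<=n} f(k)·p_{n−k}(j−1)
p_1 = [1]  (j = 0)
p_2 = [2/3, 1/3]  (j = 0..1)
p_3 = [1/2, 1/2]  (j = 0..1)
p_4 = [1/6, 13/18, 1/9]  (j = 0..2)
E[N_4] = Σ j·p_4(j) = 17/18;  E[N_4²] = Σ j²·p_4(j) = 7/6
Var[N_4] = 7/6 − (17/18)² = 89/324


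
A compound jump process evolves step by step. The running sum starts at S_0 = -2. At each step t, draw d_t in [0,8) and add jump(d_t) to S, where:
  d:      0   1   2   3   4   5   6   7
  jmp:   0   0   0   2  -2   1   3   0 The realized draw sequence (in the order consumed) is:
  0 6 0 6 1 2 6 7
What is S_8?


t=0: S=-2, d=0, jump=0, S_1=-2
t=1: S=-2, d=6, jump=3, S_2=1
t=2: S=1, d=0, jump=0, S_3=1
t=3: S=1, d=6, jump=3, S_4=4
t=4: S=4, d=1, jump=0, S_5=4
t=5: S=4, d=2, jump=0, S_6=4
t=6: S=4, d=6, jump=3, S_7=7
t=7: S=7, d=7, jump=0, S_8=7

7


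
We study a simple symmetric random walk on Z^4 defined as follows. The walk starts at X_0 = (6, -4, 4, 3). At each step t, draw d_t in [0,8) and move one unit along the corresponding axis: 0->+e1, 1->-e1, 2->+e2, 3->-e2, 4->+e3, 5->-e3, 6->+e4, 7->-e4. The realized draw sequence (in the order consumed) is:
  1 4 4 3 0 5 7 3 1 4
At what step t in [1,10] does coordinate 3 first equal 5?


t=0: X=(6, -4, 4, 3), d=1 → -e1, X_1=(5, -4, 4, 3)
t=1: X=(5, -4, 4, 3), d=4 → +e3, X_2=(5, -4, 5, 3)
t=2: X=(5, -4, 5, 3), d=4 → +e3, X_3=(5, -4, 6, 3)
t=3: X=(5, -4, 6, 3), d=3 → -e2, X_4=(5, -5, 6, 3)
t=4: X=(5, -5, 6, 3), d=0 → +e1, X_5=(6, -5, 6, 3)
t=5: X=(6, -5, 6, 3), d=5 → -e3, X_6=(6, -5, 5, 3)
t=6: X=(6, -5, 5, 3), d=7 → -e4, X_7=(6, -5, 5, 2)
t=7: X=(6, -5, 5, 2), d=3 → -e2, X_8=(6, -6, 5, 2)
t=8: X=(6, -6, 5, 2), d=1 → -e1, X_9=(5, -6, 5, 2)
t=9: X=(5, -6, 5, 2), d=4 → +e3, X_10=(5, -6, 6, 2)

2


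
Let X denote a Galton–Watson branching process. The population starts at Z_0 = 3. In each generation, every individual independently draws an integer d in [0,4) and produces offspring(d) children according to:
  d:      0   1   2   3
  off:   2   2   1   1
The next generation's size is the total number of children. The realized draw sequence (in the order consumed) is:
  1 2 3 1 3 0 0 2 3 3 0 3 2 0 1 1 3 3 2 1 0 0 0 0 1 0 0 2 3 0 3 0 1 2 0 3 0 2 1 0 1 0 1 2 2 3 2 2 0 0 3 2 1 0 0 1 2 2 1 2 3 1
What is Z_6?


gen 0: Z_0=3, draws=[1, 2, 3], offspring=[2, 1, 1], Z_1=4
gen 1: Z_1=4, draws=[1, 3, 0, 0], offspring=[2, 1, 2, 2], Z_2=7
gen 2: Z_2=7, draws=[2, 3, 3, 0, 3, 2, 0], offspring=[1, 1, 1, 2, 1, 1, 2], Z_3=9
gen 3: Z_3=9, draws=[1, 1, 3, 3, 2, 1, 0, 0, 0], offspring=[2, 2, 1, 1, 1, 2, 2, 2, 2], Z_4=15
gen 4: Z_4=15, draws=[0, 1, 0, 0, 2, 3, 0, 3, 0, 1, 2, 0, 3, 0, 2], offspring=[2, 2, 2, 2, 1, 1, 2, 1, 2, 2, 1, 2, 1, 2, 1], Z_5=24
gen 5: Z_5=24, draws=[1, 0, 1, 0, 1, 2, 2, 3, 2, 2, 0, 0, 3, 2, 1, 0, 0, 1, 2, 2, 1, 2, 3, 1], offspring=[2, 2, 2, 2, 2, 1, 1, 1, 1, 1, 2, 2, 1, 1, 2, 2, 2, 2, 1, 1, 2, 1, 1, 2], Z_6=37

37


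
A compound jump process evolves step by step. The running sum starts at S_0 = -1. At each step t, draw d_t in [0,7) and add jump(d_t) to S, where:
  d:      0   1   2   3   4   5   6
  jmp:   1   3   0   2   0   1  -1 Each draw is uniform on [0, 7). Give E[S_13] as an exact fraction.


Outcome values over d=0..6: [1, 3, 0, 2, 0, 1, -1]
Σy = 6, Σy² = 16, M = 7
μ = 6/7 = 6/7,  σ² = 16/7 − (6/7)² = 76/49
E[S_13] = -1 + 13·(6/7) = 71/7

71/7


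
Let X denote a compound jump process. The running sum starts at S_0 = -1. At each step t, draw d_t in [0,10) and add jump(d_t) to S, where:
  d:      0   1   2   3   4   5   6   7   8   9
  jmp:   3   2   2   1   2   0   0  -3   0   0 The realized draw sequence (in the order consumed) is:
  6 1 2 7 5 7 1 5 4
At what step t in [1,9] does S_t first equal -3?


6

t=0: S=-1, d=6, jump=0, S_1=-1
t=1: S=-1, d=1, jump=2, S_2=1
t=2: S=1, d=2, jump=2, S_3=3
t=3: S=3, d=7, jump=-3, S_4=0
t=4: S=0, d=5, jump=0, S_5=0
t=5: S=0, d=7, jump=-3, S_6=-3
t=6: S=-3, d=1, jump=2, S_7=-1
t=7: S=-1, d=5, jump=0, S_8=-1
t=8: S=-1, d=4, jump=2, S_9=1


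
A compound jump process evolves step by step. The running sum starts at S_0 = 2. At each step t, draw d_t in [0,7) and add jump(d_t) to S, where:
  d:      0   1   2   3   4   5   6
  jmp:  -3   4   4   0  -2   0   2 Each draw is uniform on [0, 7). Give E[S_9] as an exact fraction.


Outcome values over d=0..6: [-3, 4, 4, 0, -2, 0, 2]
Σy = 5, Σy² = 49, M = 7
μ = 5/7 = 5/7,  σ² = 49/7 − (5/7)² = 318/49
E[S_9] = 2 + 9·(5/7) = 59/7

59/7


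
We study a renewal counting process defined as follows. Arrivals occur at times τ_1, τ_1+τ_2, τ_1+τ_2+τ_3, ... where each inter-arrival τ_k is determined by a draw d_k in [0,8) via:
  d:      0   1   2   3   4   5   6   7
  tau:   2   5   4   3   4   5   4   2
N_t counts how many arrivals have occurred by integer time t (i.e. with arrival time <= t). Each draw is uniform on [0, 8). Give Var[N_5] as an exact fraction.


7/64

Inter-arrival values over d=0..7: [2, 5, 4, 3, 4, 5, 4, 2]
Each d has probability 1/8, so the pmf of τ is: f(2) = 1/4, f(3) = 1/8, f(4) = 3/8, f(5) = 1/4
Let p_n(j) = P(N_n = j), with p_0 = [1]. Condition on τ_1: p_n(0) = P(τ > n), and for j >= 1, p_n(j) = Σ_{k<=n} f(k)·p_{n−k}(j−1)
p_1 = [1]  (j = 0)
p_2 = [3/4, 1/4]  (j = 0..1)
p_3 = [5/8, 3/8]  (j = 0..1)
p_4 = [1/4, 11/16, 1/16]  (j = 0..2)
p_5 = [0, 7/8, 1/8]  (j = 0..2)
E[N_5] = Σ j·p_5(j) = 9/8;  E[N_5²] = Σ j²·p_5(j) = 11/8
Var[N_5] = 11/8 − (9/8)² = 7/64


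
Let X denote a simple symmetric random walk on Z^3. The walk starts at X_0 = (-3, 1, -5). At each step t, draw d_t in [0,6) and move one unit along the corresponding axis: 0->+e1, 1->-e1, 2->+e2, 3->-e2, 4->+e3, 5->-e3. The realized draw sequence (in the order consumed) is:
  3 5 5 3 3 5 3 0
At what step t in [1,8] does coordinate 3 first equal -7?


3

t=0: X=(-3, 1, -5), d=3 → -e2, X_1=(-3, 0, -5)
t=1: X=(-3, 0, -5), d=5 → -e3, X_2=(-3, 0, -6)
t=2: X=(-3, 0, -6), d=5 → -e3, X_3=(-3, 0, -7)
t=3: X=(-3, 0, -7), d=3 → -e2, X_4=(-3, -1, -7)
t=4: X=(-3, -1, -7), d=3 → -e2, X_5=(-3, -2, -7)
t=5: X=(-3, -2, -7), d=5 → -e3, X_6=(-3, -2, -8)
t=6: X=(-3, -2, -8), d=3 → -e2, X_7=(-3, -3, -8)
t=7: X=(-3, -3, -8), d=0 → +e1, X_8=(-2, -3, -8)


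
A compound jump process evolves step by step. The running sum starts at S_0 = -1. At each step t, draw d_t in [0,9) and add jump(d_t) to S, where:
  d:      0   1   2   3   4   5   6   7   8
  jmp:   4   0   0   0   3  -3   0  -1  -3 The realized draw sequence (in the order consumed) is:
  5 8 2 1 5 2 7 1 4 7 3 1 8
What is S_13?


-12

t=0: S=-1, d=5, jump=-3, S_1=-4
t=1: S=-4, d=8, jump=-3, S_2=-7
t=2: S=-7, d=2, jump=0, S_3=-7
t=3: S=-7, d=1, jump=0, S_4=-7
t=4: S=-7, d=5, jump=-3, S_5=-10
t=5: S=-10, d=2, jump=0, S_6=-10
t=6: S=-10, d=7, jump=-1, S_7=-11
t=7: S=-11, d=1, jump=0, S_8=-11
t=8: S=-11, d=4, jump=3, S_9=-8
t=9: S=-8, d=7, jump=-1, S_10=-9
t=10: S=-9, d=3, jump=0, S_11=-9
t=11: S=-9, d=1, jump=0, S_12=-9
t=12: S=-9, d=8, jump=-3, S_13=-12


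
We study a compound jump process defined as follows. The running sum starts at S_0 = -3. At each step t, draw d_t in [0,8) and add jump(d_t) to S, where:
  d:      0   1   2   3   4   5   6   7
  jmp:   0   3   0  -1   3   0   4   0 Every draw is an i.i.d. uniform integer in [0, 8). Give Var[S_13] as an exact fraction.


Outcome values over d=0..7: [0, 3, 0, -1, 3, 0, 4, 0]
Σy = 9, Σy² = 35, M = 8
μ = 9/8 = 9/8,  σ² = 35/8 − (9/8)² = 199/64
Independent increments: Var[S_13] = 13·σ² = 13·(199/64) = 2587/64

2587/64


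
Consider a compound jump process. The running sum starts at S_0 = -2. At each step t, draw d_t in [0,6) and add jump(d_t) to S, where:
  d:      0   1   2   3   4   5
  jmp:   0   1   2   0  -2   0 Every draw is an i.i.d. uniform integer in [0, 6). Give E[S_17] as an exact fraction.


5/6

Outcome values over d=0..5: [0, 1, 2, 0, -2, 0]
Σy = 1, Σy² = 9, M = 6
μ = 1/6 = 1/6,  σ² = 9/6 − (1/6)² = 53/36
E[S_17] = -2 + 17·(1/6) = 5/6


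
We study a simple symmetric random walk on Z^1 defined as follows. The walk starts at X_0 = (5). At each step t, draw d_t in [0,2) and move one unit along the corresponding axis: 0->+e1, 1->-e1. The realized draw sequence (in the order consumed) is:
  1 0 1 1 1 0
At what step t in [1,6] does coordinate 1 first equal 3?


4

t=0: X=(5), d=1 → -e1, X_1=(4)
t=1: X=(4), d=0 → +e1, X_2=(5)
t=2: X=(5), d=1 → -e1, X_3=(4)
t=3: X=(4), d=1 → -e1, X_4=(3)
t=4: X=(3), d=1 → -e1, X_5=(2)
t=5: X=(2), d=0 → +e1, X_6=(3)


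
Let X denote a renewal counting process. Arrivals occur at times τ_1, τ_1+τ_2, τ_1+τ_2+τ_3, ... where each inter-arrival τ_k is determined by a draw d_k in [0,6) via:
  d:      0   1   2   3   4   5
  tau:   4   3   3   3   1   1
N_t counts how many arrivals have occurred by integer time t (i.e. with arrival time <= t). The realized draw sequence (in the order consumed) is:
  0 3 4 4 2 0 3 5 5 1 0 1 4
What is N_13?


draw d_1=0: τ_1=4, arrival time A_1=4
draw d_2=3: τ_2=3, arrival time A_2=7
draw d_3=4: τ_3=1, arrival time A_3=8
draw d_4=4: τ_4=1, arrival time A_4=9
draw d_5=2: τ_5=3, arrival time A_5=12
draw d_6=0: τ_6=4, arrival time A_6=16
draw d_7=3: τ_7=3, arrival time A_7=19
draw d_8=5: τ_8=1, arrival time A_8=20
draw d_9=5: τ_9=1, arrival time A_9=21
draw d_10=1: τ_10=3, arrival time A_10=24
draw d_11=0: τ_11=4, arrival time A_11=28
draw d_12=1: τ_12=3, arrival time A_12=31
draw d_13=4: τ_13=1, arrival time A_13=32
N_t over t=0..13: 0:0 1:0 2:0 3:0 4:1 5:1 6:1 7:2 8:3 9:4 10:4 11:4 12:5 13:5

5


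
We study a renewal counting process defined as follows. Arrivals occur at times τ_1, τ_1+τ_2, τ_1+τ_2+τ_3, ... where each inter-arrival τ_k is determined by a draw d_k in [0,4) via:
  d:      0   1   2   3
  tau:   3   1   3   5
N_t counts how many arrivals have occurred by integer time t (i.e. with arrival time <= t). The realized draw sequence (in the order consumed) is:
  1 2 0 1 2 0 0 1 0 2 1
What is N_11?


5

draw d_1=1: τ_1=1, arrival time A_1=1
draw d_2=2: τ_2=3, arrival time A_2=4
draw d_3=0: τ_3=3, arrival time A_3=7
draw d_4=1: τ_4=1, arrival time A_4=8
draw d_5=2: τ_5=3, arrival time A_5=11
draw d_6=0: τ_6=3, arrival time A_6=14
draw d_7=0: τ_7=3, arrival time A_7=17
draw d_8=1: τ_8=1, arrival time A_8=18
draw d_9=0: τ_9=3, arrival time A_9=21
draw d_10=2: τ_10=3, arrival time A_10=24
draw d_11=1: τ_11=1, arrival time A_11=25
N_t over t=0..11: 0:0 1:1 2:1 3:1 4:2 5:2 6:2 7:3 8:4 9:4 10:4 11:5


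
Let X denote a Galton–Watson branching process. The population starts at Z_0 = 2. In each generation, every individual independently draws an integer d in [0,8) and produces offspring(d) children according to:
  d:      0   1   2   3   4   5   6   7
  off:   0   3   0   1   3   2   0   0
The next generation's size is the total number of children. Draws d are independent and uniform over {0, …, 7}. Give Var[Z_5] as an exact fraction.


Outcome values over d=0..7: [0, 3, 0, 1, 3, 2, 0, 0]
Σy = 9, Σy² = 23, M = 8
μ = 9/8 = 9/8,  σ² = 23/8 − (9/8)² = 103/64
V_0 = 0, E_0 = 2
V_1 = 103/64·E_0 + (9/8)²·V_0 = 103/32;  E_1 = 9/4
V_2 = 103/64·E_1 + (9/8)²·V_1 = 15759/2048;  E_2 = 81/32
V_3 = 103/64·E_2 + (9/8)²·V_2 = 1810431/131072;  E_3 = 729/256
V_4 = 103/64·E_3 + (9/8)²·V_3 = 185089455/8388608;  E_4 = 6561/2048
V_5 = 103/64·E_4 + (9/8)²·V_4 = 17760253023/536870912;  E_5 = 59049/16384

17760253023/536870912


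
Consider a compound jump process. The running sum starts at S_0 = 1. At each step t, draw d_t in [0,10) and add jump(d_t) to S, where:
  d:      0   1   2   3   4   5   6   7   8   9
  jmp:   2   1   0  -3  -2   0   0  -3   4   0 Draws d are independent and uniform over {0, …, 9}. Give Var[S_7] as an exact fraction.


Outcome values over d=0..9: [2, 1, 0, -3, -2, 0, 0, -3, 4, 0]
Σy = -1, Σy² = 43, M = 10
μ = -1/10 = -1/10,  σ² = 43/10 − (-1/10)² = 429/100
Independent increments: Var[S_7] = 7·σ² = 7·(429/100) = 3003/100

3003/100
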